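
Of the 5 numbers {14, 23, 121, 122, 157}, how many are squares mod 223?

(14/223) = +1 → QR.
(23/223) = -1 → non-residue.
(121/223) = +1 → QR.
(122/223) = -1 → non-residue.
(157/223) = -1 → non-residue.
Total quadratic residues among the 5: 2.

2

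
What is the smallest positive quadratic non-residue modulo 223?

(2/223) = +1, so 2 is a residue.
(3/223) = −1, so 3 is the smallest positive non-residue mod 223.

3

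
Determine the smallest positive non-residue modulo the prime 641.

(2/641) = +1, so 2 is a residue.
(3/641) = −1, so 3 is the smallest positive non-residue mod 641.

3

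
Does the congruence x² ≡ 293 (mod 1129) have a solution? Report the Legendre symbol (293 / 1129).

Reciprocity: 293 ≡ 1 and 1129 ≡ 1 (mod 4), so (293/1129) = +(1129/293).
Reduce top mod 293: now compute (250/293).
Pull out 2: since 293 ≡ 5 (mod 8), (2/293) = -1.
Reciprocity: 125 ≡ 1 and 293 ≡ 1 (mod 4), so (125/293) = +(293/125).
Reduce top mod 125: now compute (43/125).
Reciprocity: 43 ≡ 3 and 125 ≡ 1 (mod 4), so (43/125) = +(125/43).
Reduce top mod 43: now compute (39/43).
Reciprocity: 39 ≡ 3 and 43 ≡ 3 (mod 4), so (39/43) = −(43/39).
Reduce top mod 39: now compute (4/39).
Pull out 2^2: since 39 ≡ 7 (mod 8), (2/39) = +1, so (2/39)^2 = +1.
Reached (1/39) = 1. Collecting the sign flips along the way, the symbol is +1.

1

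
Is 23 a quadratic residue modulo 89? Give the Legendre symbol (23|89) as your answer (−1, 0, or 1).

-1

Reciprocity: 23 ≡ 3 and 89 ≡ 1 (mod 4), so (23/89) = +(89/23).
Reduce top mod 23: now compute (20/23).
Pull out 2^2: since 23 ≡ 7 (mod 8), (2/23) = +1, so (2/23)^2 = +1.
Reciprocity: 5 ≡ 1 and 23 ≡ 3 (mod 4), so (5/23) = +(23/5).
Reduce top mod 5: now compute (3/5).
Reciprocity: 3 ≡ 3 and 5 ≡ 1 (mod 4), so (3/5) = +(5/3).
Reduce top mod 3: now compute (2/3).
Pull out 2: since 3 ≡ 3 (mod 8), (2/3) = -1.
Reached (1/3) = 1. Collecting the sign flips along the way, the symbol is -1.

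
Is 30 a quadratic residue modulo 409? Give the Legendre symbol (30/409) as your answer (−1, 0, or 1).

Pull out 2: since 409 ≡ 1 (mod 8), (2/409) = +1.
Reciprocity: 15 ≡ 3 and 409 ≡ 1 (mod 4), so (15/409) = +(409/15).
Reduce top mod 15: now compute (4/15).
Pull out 2^2: since 15 ≡ 7 (mod 8), (2/15) = +1, so (2/15)^2 = +1.
Reached (1/15) = 1. Collecting the sign flips along the way, the symbol is +1.

1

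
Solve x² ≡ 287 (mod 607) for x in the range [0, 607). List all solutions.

190, 417

Since 607 ≡ 3 (mod 4), a square root of 287 is 287^((607+1)/4) = 287^152 mod 607.
Repeated squaring: 287^2≡424, 287^4≡104, 287^8≡497, 287^16≡567, 287^32≡386, 287^64≡281, 287^128≡51 (mod 607).
287^152 = 287^(128+16+8) ≡ 417 (mod 607).
Check: 417² = 173889 ≡ 287 (mod 607). The two roots are 190 and 417.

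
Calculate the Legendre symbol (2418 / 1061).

-1

First reduce: 2418 ≡ 296 (mod 1061).
Pull out 2^3: since 1061 ≡ 5 (mod 8), (2/1061) = -1, so (2/1061)^3 = -1.
Reciprocity: 37 ≡ 1 and 1061 ≡ 1 (mod 4), so (37/1061) = +(1061/37).
Reduce top mod 37: now compute (25/37).
Reciprocity: 25 ≡ 1 and 37 ≡ 1 (mod 4), so (25/37) = +(37/25).
Reduce top mod 25: now compute (12/25).
Pull out 2^2: since 25 ≡ 1 (mod 8), (2/25) = +1, so (2/25)^2 = +1.
Reciprocity: 3 ≡ 3 and 25 ≡ 1 (mod 4), so (3/25) = +(25/3).
Reduce top mod 3: now compute (1/3).
Reached (1/3) = 1. Collecting the sign flips along the way, the symbol is -1.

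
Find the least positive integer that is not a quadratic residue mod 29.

(2/29) = −1, so 2 is the smallest positive non-residue mod 29.

2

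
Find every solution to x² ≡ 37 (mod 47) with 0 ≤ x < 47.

Since 47 ≡ 3 (mod 4), a square root of 37 is 37^((47+1)/4) = 37^12 mod 47.
Repeated squaring: 37^2≡6, 37^4≡36, 37^8≡27 (mod 47).
37^12 = 37^(8+4) ≡ 32 (mod 47).
Check: 32² = 1024 ≡ 37 (mod 47). The two roots are 15 and 32.

15, 32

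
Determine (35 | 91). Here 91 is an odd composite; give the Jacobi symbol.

0

Reciprocity: 35 ≡ 3 and 91 ≡ 3 (mod 4), so (35/91) = −(91/35).
Reduce top mod 35: now compute (21/35).
Reciprocity: 21 ≡ 1 and 35 ≡ 3 (mod 4), so (21/35) = +(35/21).
Reduce top mod 21: now compute (14/21).
Pull out 2: since 21 ≡ 5 (mod 8), (2/21) = -1.
Reciprocity: 7 ≡ 3 and 21 ≡ 1 (mod 4), so (7/21) = +(21/7).
Reduce top mod 7: now compute (0/7).
Top reduces to 0: gcd > 1, so the symbol is 0.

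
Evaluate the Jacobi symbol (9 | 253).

Reciprocity: 9 ≡ 1 and 253 ≡ 1 (mod 4), so (9/253) = +(253/9).
Reduce top mod 9: now compute (1/9).
Reached (1/9) = 1. Collecting the sign flips along the way, the symbol is +1.

1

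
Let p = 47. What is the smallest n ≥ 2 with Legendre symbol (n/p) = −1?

5

(2/47) = +1, so 2 is a residue.
(3/47) = +1, so 3 is a residue.
(4/47) = +1, so 4 is a residue.
(5/47) = −1, so 5 is the smallest positive non-residue mod 47.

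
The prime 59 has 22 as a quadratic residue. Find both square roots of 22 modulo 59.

Since 59 ≡ 3 (mod 4), a square root of 22 is 22^((59+1)/4) = 22^15 mod 59.
Repeated squaring: 22^2≡12, 22^4≡26, 22^8≡27 (mod 59).
22^15 = 22^(8+4+2+1) ≡ 9 (mod 59).
Check: 9² = 81 ≡ 22 (mod 59). The two roots are 9 and 50.

9, 50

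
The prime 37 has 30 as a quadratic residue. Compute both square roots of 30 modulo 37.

37 ≡ 1 (mod 4), so we find a root by search.
Trying successive values, 17² = 289 ≡ 30 (mod 37). The other root is 37 − 17 = 20.

17, 20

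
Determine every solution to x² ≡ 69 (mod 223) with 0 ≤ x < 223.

31, 192

Since 223 ≡ 3 (mod 4), a square root of 69 is 69^((223+1)/4) = 69^56 mod 223.
Repeated squaring: 69^2≡78, 69^4≡63, 69^8≡178, 69^16≡18, 69^32≡101 (mod 223).
69^56 = 69^(32+16+8) ≡ 31 (mod 223).
Check: 31² = 961 ≡ 69 (mod 223). The two roots are 31 and 192.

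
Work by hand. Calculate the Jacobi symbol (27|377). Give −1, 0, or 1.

Reciprocity: 27 ≡ 3 and 377 ≡ 1 (mod 4), so (27/377) = +(377/27).
Reduce top mod 27: now compute (26/27).
Pull out 2: since 27 ≡ 3 (mod 8), (2/27) = -1.
Reciprocity: 13 ≡ 1 and 27 ≡ 3 (mod 4), so (13/27) = +(27/13).
Reduce top mod 13: now compute (1/13).
Reached (1/13) = 1. Collecting the sign flips along the way, the symbol is -1.

-1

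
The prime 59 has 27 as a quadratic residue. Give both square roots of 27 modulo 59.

Since 59 ≡ 3 (mod 4), a square root of 27 is 27^((59+1)/4) = 27^15 mod 59.
Repeated squaring: 27^2≡21, 27^4≡28, 27^8≡17 (mod 59).
27^15 = 27^(8+4+2+1) ≡ 26 (mod 59).
Check: 26² = 676 ≡ 27 (mod 59). The two roots are 26 and 33.

26, 33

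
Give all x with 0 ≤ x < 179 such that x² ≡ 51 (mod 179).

Since 179 ≡ 3 (mod 4), a square root of 51 is 51^((179+1)/4) = 51^45 mod 179.
Repeated squaring: 51^2≡95, 51^4≡75, 51^8≡76, 51^16≡48, 51^32≡156 (mod 179).
51^45 = 51^(32+8+4+1) ≡ 87 (mod 179).
Check: 87² = 7569 ≡ 51 (mod 179). The two roots are 87 and 92.

87, 92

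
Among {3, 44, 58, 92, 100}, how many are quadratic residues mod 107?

(3/107) = +1 → QR.
(44/107) = +1 → QR.
(58/107) = -1 → non-residue.
(92/107) = +1 → QR.
(100/107) = +1 → QR.
Total quadratic residues among the 5: 4.

4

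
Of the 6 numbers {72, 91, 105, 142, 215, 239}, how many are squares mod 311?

3

(72/311) = +1 → QR.
(91/311) = +1 → QR.
(105/311) = +1 → QR.
(142/311) = -1 → non-residue.
(215/311) = -1 → non-residue.
(239/311) = -1 → non-residue.
Total quadratic residues among the 6: 3.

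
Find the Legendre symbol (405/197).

First reduce: 405 ≡ 11 (mod 197).
Reciprocity: 11 ≡ 3 and 197 ≡ 1 (mod 4), so (11/197) = +(197/11).
Reduce top mod 11: now compute (10/11).
Pull out 2: since 11 ≡ 3 (mod 8), (2/11) = -1.
Reciprocity: 5 ≡ 1 and 11 ≡ 3 (mod 4), so (5/11) = +(11/5).
Reduce top mod 5: now compute (1/5).
Reached (1/5) = 1. Collecting the sign flips along the way, the symbol is -1.

-1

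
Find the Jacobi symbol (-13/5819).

1

First reduce: -13 ≡ 5806 (mod 5819).
Pull out 2: since 5819 ≡ 3 (mod 8), (2/5819) = -1.
Reciprocity: 2903 ≡ 3 and 5819 ≡ 3 (mod 4), so (2903/5819) = −(5819/2903).
Reduce top mod 2903: now compute (13/2903).
Reciprocity: 13 ≡ 1 and 2903 ≡ 3 (mod 4), so (13/2903) = +(2903/13).
Reduce top mod 13: now compute (4/13).
Pull out 2^2: since 13 ≡ 5 (mod 8), (2/13) = -1, so (2/13)^2 = +1.
Reached (1/13) = 1. Collecting the sign flips along the way, the symbol is +1.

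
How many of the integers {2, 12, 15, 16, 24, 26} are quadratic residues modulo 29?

2

(2/29) = -1 → non-residue.
(12/29) = -1 → non-residue.
(15/29) = -1 → non-residue.
(16/29) = +1 → QR.
(24/29) = +1 → QR.
(26/29) = -1 → non-residue.
Total quadratic residues among the 6: 2.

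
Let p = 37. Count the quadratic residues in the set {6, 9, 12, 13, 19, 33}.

3

(6/37) = -1 → non-residue.
(9/37) = +1 → QR.
(12/37) = +1 → QR.
(13/37) = -1 → non-residue.
(19/37) = -1 → non-residue.
(33/37) = +1 → QR.
Total quadratic residues among the 6: 3.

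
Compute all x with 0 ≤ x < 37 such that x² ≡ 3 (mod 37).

15, 22

37 ≡ 1 (mod 4), so we find a root by search.
Trying successive values, 15² = 225 ≡ 3 (mod 37). The other root is 37 − 15 = 22.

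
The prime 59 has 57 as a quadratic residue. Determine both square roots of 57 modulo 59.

Since 59 ≡ 3 (mod 4), a square root of 57 is 57^((59+1)/4) = 57^15 mod 59.
Repeated squaring: 57^2≡4, 57^4≡16, 57^8≡20 (mod 59).
57^15 = 57^(8+4+2+1) ≡ 36 (mod 59).
Check: 36² = 1296 ≡ 57 (mod 59). The two roots are 23 and 36.

23, 36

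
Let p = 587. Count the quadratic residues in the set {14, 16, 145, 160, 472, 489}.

3

(14/587) = -1 → non-residue.
(16/587) = +1 → QR.
(145/587) = -1 → non-residue.
(160/587) = +1 → QR.
(472/587) = -1 → non-residue.
(489/587) = +1 → QR.
Total quadratic residues among the 6: 3.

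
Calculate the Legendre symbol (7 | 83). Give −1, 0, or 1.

Euler's criterion: (7/83) ≡ 7^41 (mod 83).
7^2 ≡ 49 (mod 83)
7^4 ≡ 77 (mod 83)
7^8 ≡ 36 (mod 83)
7^16 ≡ 51 (mod 83)
7^32 ≡ 28 (mod 83)
7^41 = 7^(32+8+1) ≡ 1 (mod 83).
Result is 1, so (7/83) = 1.

1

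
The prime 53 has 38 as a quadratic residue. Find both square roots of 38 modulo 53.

12, 41

53 ≡ 1 (mod 4), so we find a root by search.
Trying successive values, 12² = 144 ≡ 38 (mod 53). The other root is 53 − 12 = 41.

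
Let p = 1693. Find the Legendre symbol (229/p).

-1

Reciprocity: 229 ≡ 1 and 1693 ≡ 1 (mod 4), so (229/1693) = +(1693/229).
Reduce top mod 229: now compute (90/229).
Pull out 2: since 229 ≡ 5 (mod 8), (2/229) = -1.
Reciprocity: 45 ≡ 1 and 229 ≡ 1 (mod 4), so (45/229) = +(229/45).
Reduce top mod 45: now compute (4/45).
Pull out 2^2: since 45 ≡ 5 (mod 8), (2/45) = -1, so (2/45)^2 = +1.
Reached (1/45) = 1. Collecting the sign flips along the way, the symbol is -1.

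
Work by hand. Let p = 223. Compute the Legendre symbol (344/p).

First reduce: 344 ≡ 121 (mod 223).
Reciprocity: 121 ≡ 1 and 223 ≡ 3 (mod 4), so (121/223) = +(223/121).
Reduce top mod 121: now compute (102/121).
Pull out 2: since 121 ≡ 1 (mod 8), (2/121) = +1.
Reciprocity: 51 ≡ 3 and 121 ≡ 1 (mod 4), so (51/121) = +(121/51).
Reduce top mod 51: now compute (19/51).
Reciprocity: 19 ≡ 3 and 51 ≡ 3 (mod 4), so (19/51) = −(51/19).
Reduce top mod 19: now compute (13/19).
Reciprocity: 13 ≡ 1 and 19 ≡ 3 (mod 4), so (13/19) = +(19/13).
Reduce top mod 13: now compute (6/13).
Pull out 2: since 13 ≡ 5 (mod 8), (2/13) = -1.
Reciprocity: 3 ≡ 3 and 13 ≡ 1 (mod 4), so (3/13) = +(13/3).
Reduce top mod 3: now compute (1/3).
Reached (1/3) = 1. Collecting the sign flips along the way, the symbol is +1.

1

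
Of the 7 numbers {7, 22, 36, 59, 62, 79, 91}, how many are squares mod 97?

5

(7/97) = -1 → non-residue.
(22/97) = +1 → QR.
(36/97) = +1 → QR.
(59/97) = -1 → non-residue.
(62/97) = +1 → QR.
(79/97) = +1 → QR.
(91/97) = +1 → QR.
Total quadratic residues among the 7: 5.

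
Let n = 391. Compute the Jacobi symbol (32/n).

1

Pull out 2^5: since 391 ≡ 7 (mod 8), (2/391) = +1, so (2/391)^5 = +1.
Reached (1/391) = 1. Collecting the sign flips along the way, the symbol is +1.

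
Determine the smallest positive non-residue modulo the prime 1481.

3

(2/1481) = +1, so 2 is a residue.
(3/1481) = −1, so 3 is the smallest positive non-residue mod 1481.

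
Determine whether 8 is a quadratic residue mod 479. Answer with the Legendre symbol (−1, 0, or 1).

Pull out 2^3: since 479 ≡ 7 (mod 8), (2/479) = +1, so (2/479)^3 = +1.
Reached (1/479) = 1. Collecting the sign flips along the way, the symbol is +1.

1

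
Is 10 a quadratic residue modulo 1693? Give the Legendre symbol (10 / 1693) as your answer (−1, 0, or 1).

Pull out 2: since 1693 ≡ 5 (mod 8), (2/1693) = -1.
Reciprocity: 5 ≡ 1 and 1693 ≡ 1 (mod 4), so (5/1693) = +(1693/5).
Reduce top mod 5: now compute (3/5).
Reciprocity: 3 ≡ 3 and 5 ≡ 1 (mod 4), so (3/5) = +(5/3).
Reduce top mod 3: now compute (2/3).
Pull out 2: since 3 ≡ 3 (mod 8), (2/3) = -1.
Reached (1/3) = 1. Collecting the sign flips along the way, the symbol is +1.

1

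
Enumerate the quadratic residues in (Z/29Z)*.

Square k = 1,…,14 (k and 29−k give the same square):
1²=1, 2²=4, 3²=9, 4²=16, 5²=25, 6²≡7, 7²≡20, 8²≡6, 9²≡23, 10²≡13, 11²≡5, 12²≡28, 13²≡24, 14²≡22 (mod 29).
So the quadratic residues mod 29 are {1, 4, 5, 6, 7, 9, 13, 16, 20, 22, 23, 24, 25, 28}.

1 4 5 6 7 9 13 16 20 22 23 24 25 28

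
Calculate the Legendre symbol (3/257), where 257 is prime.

-1

Euler's criterion: (3/257) ≡ 3^128 (mod 257).
3^2 ≡ 9 (mod 257)
3^4 ≡ 81 (mod 257)
3^8 ≡ 136 (mod 257)
3^16 ≡ 249 (mod 257)
3^32 ≡ 64 (mod 257)
3^64 ≡ 241 (mod 257)
3^128 ≡ 256 (mod 257)
3^128 = 3^(128) ≡ 256 (mod 257).
Result is 256 ≡ −1, so (3/257) = −1.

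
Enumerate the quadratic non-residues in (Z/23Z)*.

5 7 10 11 14 15 17 19 20 21 22

Square k = 1,…,11 (k and 23−k give the same square):
1²=1, 2²=4, 3²=9, 4²=16, 5²≡2, 6²≡13, 7²≡3, 8²≡18, 9²≡12, 10²≡8, 11²≡6 (mod 23).
The residues are {1, 2, 3, 4, 6, 8, 9, 12, 13, 16, 18}; the non-residues are the remaining 11 nonzero classes.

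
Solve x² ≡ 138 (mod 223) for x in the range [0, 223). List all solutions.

Since 223 ≡ 3 (mod 4), a square root of 138 is 138^((223+1)/4) = 138^56 mod 223.
Repeated squaring: 138^2≡89, 138^4≡116, 138^8≡76, 138^16≡201, 138^32≡38 (mod 223).
138^56 = 138^(32+16+8) ≡ 19 (mod 223).
Check: 19² = 361 ≡ 138 (mod 223). The two roots are 19 and 204.

19, 204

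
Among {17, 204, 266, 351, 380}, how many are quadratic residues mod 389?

(17/389) = +1 → QR.
(204/389) = -1 → non-residue.
(266/389) = -1 → non-residue.
(351/389) = -1 → non-residue.
(380/389) = +1 → QR.
Total quadratic residues among the 5: 2.

2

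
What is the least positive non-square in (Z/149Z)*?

2

(2/149) = −1, so 2 is the smallest positive non-residue mod 149.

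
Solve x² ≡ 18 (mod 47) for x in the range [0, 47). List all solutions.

Since 47 ≡ 3 (mod 4), a square root of 18 is 18^((47+1)/4) = 18^12 mod 47.
Repeated squaring: 18^2≡42, 18^4≡25, 18^8≡14 (mod 47).
18^12 = 18^(8+4) ≡ 21 (mod 47).
Check: 21² = 441 ≡ 18 (mod 47). The two roots are 21 and 26.

21, 26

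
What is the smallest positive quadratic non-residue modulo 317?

(2/317) = −1, so 2 is the smallest positive non-residue mod 317.

2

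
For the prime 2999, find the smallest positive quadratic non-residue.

(2/2999) = +1, so 2 is a residue.
(3/2999) = +1, so 3 is a residue.
(4/2999) = +1, so 4 is a residue.
(5/2999) = +1, so 5 is a residue.
(6/2999) = +1, so 6 is a residue.
(7/2999) = +1, so 7 is a residue.
(8/2999) = +1, so 8 is a residue.
(9/2999) = +1, so 9 is a residue.
(10/2999) = +1, so 10 is a residue.
(11/2999) = +1, so 11 is a residue.
(12/2999) = +1, so 12 is a residue.
(13/2999) = +1, so 13 is a residue.
(14/2999) = +1, so 14 is a residue.
(15/2999) = +1, so 15 is a residue.
(16/2999) = +1, so 16 is a residue.
(17/2999) = −1, so 17 is the smallest positive non-residue mod 2999.

17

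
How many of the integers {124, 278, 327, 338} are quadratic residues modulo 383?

3

(124/383) = +1 → QR.
(278/383) = +1 → QR.
(327/383) = -1 → non-residue.
(338/383) = +1 → QR.
Total quadratic residues among the 4: 3.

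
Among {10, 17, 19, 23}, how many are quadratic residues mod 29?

1

(10/29) = -1 → non-residue.
(17/29) = -1 → non-residue.
(19/29) = -1 → non-residue.
(23/29) = +1 → QR.
Total quadratic residues among the 4: 1.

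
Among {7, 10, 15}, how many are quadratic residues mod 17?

(7/17) = -1 → non-residue.
(10/17) = -1 → non-residue.
(15/17) = +1 → QR.
Total quadratic residues among the 3: 1.

1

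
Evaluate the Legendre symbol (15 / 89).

-1

Reciprocity: 15 ≡ 3 and 89 ≡ 1 (mod 4), so (15/89) = +(89/15).
Reduce top mod 15: now compute (14/15).
Pull out 2: since 15 ≡ 7 (mod 8), (2/15) = +1.
Reciprocity: 7 ≡ 3 and 15 ≡ 3 (mod 4), so (7/15) = −(15/7).
Reduce top mod 7: now compute (1/7).
Reached (1/7) = 1. Collecting the sign flips along the way, the symbol is -1.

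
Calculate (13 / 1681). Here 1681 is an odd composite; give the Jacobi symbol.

Reciprocity: 13 ≡ 1 and 1681 ≡ 1 (mod 4), so (13/1681) = +(1681/13).
Reduce top mod 13: now compute (4/13).
Pull out 2^2: since 13 ≡ 5 (mod 8), (2/13) = -1, so (2/13)^2 = +1.
Reached (1/13) = 1. Collecting the sign flips along the way, the symbol is +1.

1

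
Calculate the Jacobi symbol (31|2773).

Reciprocity: 31 ≡ 3 and 2773 ≡ 1 (mod 4), so (31/2773) = +(2773/31).
Reduce top mod 31: now compute (14/31).
Pull out 2: since 31 ≡ 7 (mod 8), (2/31) = +1.
Reciprocity: 7 ≡ 3 and 31 ≡ 3 (mod 4), so (7/31) = −(31/7).
Reduce top mod 7: now compute (3/7).
Reciprocity: 3 ≡ 3 and 7 ≡ 3 (mod 4), so (3/7) = −(7/3).
Reduce top mod 3: now compute (1/3).
Reached (1/3) = 1. Collecting the sign flips along the way, the symbol is +1.

1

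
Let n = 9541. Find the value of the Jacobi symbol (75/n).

1

Reciprocity: 75 ≡ 3 and 9541 ≡ 1 (mod 4), so (75/9541) = +(9541/75).
Reduce top mod 75: now compute (16/75).
Pull out 2^4: since 75 ≡ 3 (mod 8), (2/75) = -1, so (2/75)^4 = +1.
Reached (1/75) = 1. Collecting the sign flips along the way, the symbol is +1.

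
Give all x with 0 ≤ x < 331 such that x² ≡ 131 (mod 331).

88, 243

Since 331 ≡ 3 (mod 4), a square root of 131 is 131^((331+1)/4) = 131^83 mod 331.
Repeated squaring: 131^2≡280, 131^4≡284, 131^8≡223, 131^16≡79, 131^32≡283, 131^64≡318 (mod 331).
131^83 = 131^(64+16+2+1) ≡ 88 (mod 331).
Check: 88² = 7744 ≡ 131 (mod 331). The two roots are 88 and 243.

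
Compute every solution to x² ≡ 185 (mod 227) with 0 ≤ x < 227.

56, 171

Since 227 ≡ 3 (mod 4), a square root of 185 is 185^((227+1)/4) = 185^57 mod 227.
Repeated squaring: 185^2≡175, 185^4≡207, 185^8≡173, 185^16≡192, 185^32≡90 (mod 227).
185^57 = 185^(32+16+8+1) ≡ 171 (mod 227).
Check: 171² = 29241 ≡ 185 (mod 227). The two roots are 56 and 171.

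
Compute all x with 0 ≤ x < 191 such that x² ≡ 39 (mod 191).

Since 191 ≡ 3 (mod 4), a square root of 39 is 39^((191+1)/4) = 39^48 mod 191.
Repeated squaring: 39^2≡184, 39^4≡49, 39^8≡109, 39^16≡39, 39^32≡184 (mod 191).
39^48 = 39^(32+16) ≡ 109 (mod 191).
Check: 109² = 11881 ≡ 39 (mod 191). The two roots are 82 and 109.

82, 109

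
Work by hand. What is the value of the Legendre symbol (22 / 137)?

1

Euler's criterion: (22/137) ≡ 22^68 (mod 137).
22^2 ≡ 73 (mod 137)
22^4 ≡ 123 (mod 137)
22^8 ≡ 59 (mod 137)
22^16 ≡ 56 (mod 137)
22^32 ≡ 122 (mod 137)
22^64 ≡ 88 (mod 137)
22^68 = 22^(64+4) ≡ 1 (mod 137).
Result is 1, so (22/137) = 1.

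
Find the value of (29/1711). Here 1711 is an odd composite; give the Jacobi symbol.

0

Reciprocity: 29 ≡ 1 and 1711 ≡ 3 (mod 4), so (29/1711) = +(1711/29).
Reduce top mod 29: now compute (0/29).
Top reduces to 0: gcd > 1, so the symbol is 0.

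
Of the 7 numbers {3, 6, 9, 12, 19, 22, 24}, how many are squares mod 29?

(3/29) = -1 → non-residue.
(6/29) = +1 → QR.
(9/29) = +1 → QR.
(12/29) = -1 → non-residue.
(19/29) = -1 → non-residue.
(22/29) = +1 → QR.
(24/29) = +1 → QR.
Total quadratic residues among the 7: 4.

4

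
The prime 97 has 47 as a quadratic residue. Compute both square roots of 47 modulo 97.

12, 85

97 ≡ 1 (mod 4), so we find a root by search.
Trying successive values, 12² = 144 ≡ 47 (mod 97). The other root is 97 − 12 = 85.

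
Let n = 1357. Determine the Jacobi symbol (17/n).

Reciprocity: 17 ≡ 1 and 1357 ≡ 1 (mod 4), so (17/1357) = +(1357/17).
Reduce top mod 17: now compute (14/17).
Pull out 2: since 17 ≡ 1 (mod 8), (2/17) = +1.
Reciprocity: 7 ≡ 3 and 17 ≡ 1 (mod 4), so (7/17) = +(17/7).
Reduce top mod 7: now compute (3/7).
Reciprocity: 3 ≡ 3 and 7 ≡ 3 (mod 4), so (3/7) = −(7/3).
Reduce top mod 3: now compute (1/3).
Reached (1/3) = 1. Collecting the sign flips along the way, the symbol is -1.

-1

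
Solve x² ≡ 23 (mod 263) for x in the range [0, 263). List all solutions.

54, 209

Since 263 ≡ 3 (mod 4), a square root of 23 is 23^((263+1)/4) = 23^66 mod 263.
Repeated squaring: 23^2≡3, 23^4≡9, 23^8≡81, 23^16≡249, 23^32≡196, 23^64≡18 (mod 263).
23^66 = 23^(64+2) ≡ 54 (mod 263).
Check: 54² = 2916 ≡ 23 (mod 263). The two roots are 54 and 209.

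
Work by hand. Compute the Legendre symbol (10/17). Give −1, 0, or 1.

-1

Pull out 2: since 17 ≡ 1 (mod 8), (2/17) = +1.
Reciprocity: 5 ≡ 1 and 17 ≡ 1 (mod 4), so (5/17) = +(17/5).
Reduce top mod 5: now compute (2/5).
Pull out 2: since 5 ≡ 5 (mod 8), (2/5) = -1.
Reached (1/5) = 1. Collecting the sign flips along the way, the symbol is -1.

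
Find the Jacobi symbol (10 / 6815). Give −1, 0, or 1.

0

Pull out 2: since 6815 ≡ 7 (mod 8), (2/6815) = +1.
Reciprocity: 5 ≡ 1 and 6815 ≡ 3 (mod 4), so (5/6815) = +(6815/5).
Reduce top mod 5: now compute (0/5).
Top reduces to 0: gcd > 1, so the symbol is 0.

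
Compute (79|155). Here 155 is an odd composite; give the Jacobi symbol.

Reciprocity: 79 ≡ 3 and 155 ≡ 3 (mod 4), so (79/155) = −(155/79).
Reduce top mod 79: now compute (76/79).
Pull out 2^2: since 79 ≡ 7 (mod 8), (2/79) = +1, so (2/79)^2 = +1.
Reciprocity: 19 ≡ 3 and 79 ≡ 3 (mod 4), so (19/79) = −(79/19).
Reduce top mod 19: now compute (3/19).
Reciprocity: 3 ≡ 3 and 19 ≡ 3 (mod 4), so (3/19) = −(19/3).
Reduce top mod 3: now compute (1/3).
Reached (1/3) = 1. Collecting the sign flips along the way, the symbol is -1.

-1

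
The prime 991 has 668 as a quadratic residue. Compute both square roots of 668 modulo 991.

475, 516

Since 991 ≡ 3 (mod 4), a square root of 668 is 668^((991+1)/4) = 668^248 mod 991.
Repeated squaring: 668^2≡274, 668^4≡751, 668^8≡122, 668^16≡19, 668^32≡361, 668^64≡500, 668^128≡268 (mod 991).
668^248 = 668^(128+64+32+16+8) ≡ 475 (mod 991).
Check: 475² = 225625 ≡ 668 (mod 991). The two roots are 475 and 516.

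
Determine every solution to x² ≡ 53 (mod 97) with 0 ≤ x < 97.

21, 76

97 ≡ 1 (mod 4), so we find a root by search.
Trying successive values, 21² = 441 ≡ 53 (mod 97). The other root is 97 − 21 = 76.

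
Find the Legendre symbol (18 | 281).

1

Pull out 2: since 281 ≡ 1 (mod 8), (2/281) = +1.
Reciprocity: 9 ≡ 1 and 281 ≡ 1 (mod 4), so (9/281) = +(281/9).
Reduce top mod 9: now compute (2/9).
Pull out 2: since 9 ≡ 1 (mod 8), (2/9) = +1.
Reached (1/9) = 1. Collecting the sign flips along the way, the symbol is +1.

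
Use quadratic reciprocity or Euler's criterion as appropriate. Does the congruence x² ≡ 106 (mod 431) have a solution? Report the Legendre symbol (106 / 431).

1

Euler's criterion: (106/431) ≡ 106^215 (mod 431).
106^2 ≡ 30 (mod 431)
106^4 ≡ 38 (mod 431)
106^8 ≡ 151 (mod 431)
106^16 ≡ 389 (mod 431)
106^32 ≡ 40 (mod 431)
106^64 ≡ 307 (mod 431)
106^128 ≡ 291 (mod 431)
106^215 = 106^(128+64+16+4+2+1) ≡ 1 (mod 431).
Result is 1, so (106/431) = 1.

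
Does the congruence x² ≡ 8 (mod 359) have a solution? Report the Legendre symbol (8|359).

1

Pull out 2^3: since 359 ≡ 7 (mod 8), (2/359) = +1, so (2/359)^3 = +1.
Reached (1/359) = 1. Collecting the sign flips along the way, the symbol is +1.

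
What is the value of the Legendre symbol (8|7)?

Euler's criterion: (8/7) ≡ 1^3 (mod 7).
1^2 ≡ 1 (mod 7)
1^3 = 1^(2+1) ≡ 1 (mod 7).
Result is 1, so (8/7) = 1.

1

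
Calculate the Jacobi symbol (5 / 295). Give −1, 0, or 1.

0

Reciprocity: 5 ≡ 1 and 295 ≡ 3 (mod 4), so (5/295) = +(295/5).
Reduce top mod 5: now compute (0/5).
Top reduces to 0: gcd > 1, so the symbol is 0.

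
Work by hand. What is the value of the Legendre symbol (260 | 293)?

Pull out 2^2: since 293 ≡ 5 (mod 8), (2/293) = -1, so (2/293)^2 = +1.
Reciprocity: 65 ≡ 1 and 293 ≡ 1 (mod 4), so (65/293) = +(293/65).
Reduce top mod 65: now compute (33/65).
Reciprocity: 33 ≡ 1 and 65 ≡ 1 (mod 4), so (33/65) = +(65/33).
Reduce top mod 33: now compute (32/33).
Pull out 2^5: since 33 ≡ 1 (mod 8), (2/33) = +1, so (2/33)^5 = +1.
Reached (1/33) = 1. Collecting the sign flips along the way, the symbol is +1.

1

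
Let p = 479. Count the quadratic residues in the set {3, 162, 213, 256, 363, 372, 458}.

(3/479) = +1 → QR.
(162/479) = +1 → QR.
(213/479) = +1 → QR.
(256/479) = +1 → QR.
(363/479) = +1 → QR.
(372/479) = -1 → non-residue.
(458/479) = -1 → non-residue.
Total quadratic residues among the 7: 5.

5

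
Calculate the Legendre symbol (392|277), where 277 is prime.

-1

Euler's criterion: (392/277) ≡ 115^138 (mod 277).
115^2 ≡ 206 (mod 277)
115^4 ≡ 55 (mod 277)
115^8 ≡ 255 (mod 277)
115^16 ≡ 207 (mod 277)
115^32 ≡ 191 (mod 277)
115^64 ≡ 194 (mod 277)
115^128 ≡ 241 (mod 277)
115^138 = 115^(128+8+2) ≡ 276 (mod 277).
Result is 276 ≡ −1, so (392/277) = −1.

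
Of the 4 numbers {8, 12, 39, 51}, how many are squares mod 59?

(8/59) = -1 → non-residue.
(12/59) = +1 → QR.
(39/59) = -1 → non-residue.
(51/59) = +1 → QR.
Total quadratic residues among the 4: 2.

2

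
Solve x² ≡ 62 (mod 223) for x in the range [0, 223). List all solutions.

Since 223 ≡ 3 (mod 4), a square root of 62 is 62^((223+1)/4) = 62^56 mod 223.
Repeated squaring: 62^2≡53, 62^4≡133, 62^8≡72, 62^16≡55, 62^32≡126 (mod 223).
62^56 = 62^(32+16+8) ≡ 109 (mod 223).
Check: 109² = 11881 ≡ 62 (mod 223). The two roots are 109 and 114.

109, 114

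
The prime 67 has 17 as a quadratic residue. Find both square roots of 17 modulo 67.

Since 67 ≡ 3 (mod 4), a square root of 17 is 17^((67+1)/4) = 17^17 mod 67.
Repeated squaring: 17^2≡21, 17^4≡39, 17^8≡47, 17^16≡65 (mod 67).
17^17 = 17^(16+1) ≡ 33 (mod 67).
Check: 33² = 1089 ≡ 17 (mod 67). The two roots are 33 and 34.

33, 34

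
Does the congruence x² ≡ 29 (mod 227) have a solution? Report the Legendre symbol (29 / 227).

Reciprocity: 29 ≡ 1 and 227 ≡ 3 (mod 4), so (29/227) = +(227/29).
Reduce top mod 29: now compute (24/29).
Pull out 2^3: since 29 ≡ 5 (mod 8), (2/29) = -1, so (2/29)^3 = -1.
Reciprocity: 3 ≡ 3 and 29 ≡ 1 (mod 4), so (3/29) = +(29/3).
Reduce top mod 3: now compute (2/3).
Pull out 2: since 3 ≡ 3 (mod 8), (2/3) = -1.
Reached (1/3) = 1. Collecting the sign flips along the way, the symbol is +1.

1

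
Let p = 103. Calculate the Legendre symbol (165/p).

-1

Euler's criterion: (165/103) ≡ 62^51 (mod 103).
62^2 ≡ 33 (mod 103)
62^4 ≡ 59 (mod 103)
62^8 ≡ 82 (mod 103)
62^16 ≡ 29 (mod 103)
62^32 ≡ 17 (mod 103)
62^51 = 62^(32+16+2+1) ≡ 102 (mod 103).
Result is 102 ≡ −1, so (165/103) = −1.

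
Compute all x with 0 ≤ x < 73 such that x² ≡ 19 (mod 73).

73 ≡ 1 (mod 4), so we find a root by search.
Trying successive values, 26² = 676 ≡ 19 (mod 73). The other root is 73 − 26 = 47.

26, 47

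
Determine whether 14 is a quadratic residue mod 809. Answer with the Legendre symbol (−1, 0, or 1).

1

Pull out 2: since 809 ≡ 1 (mod 8), (2/809) = +1.
Reciprocity: 7 ≡ 3 and 809 ≡ 1 (mod 4), so (7/809) = +(809/7).
Reduce top mod 7: now compute (4/7).
Pull out 2^2: since 7 ≡ 7 (mod 8), (2/7) = +1, so (2/7)^2 = +1.
Reached (1/7) = 1. Collecting the sign flips along the way, the symbol is +1.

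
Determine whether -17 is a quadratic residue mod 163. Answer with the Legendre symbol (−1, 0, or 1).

1

Euler's criterion: (-17/163) ≡ 146^81 (mod 163).
146^2 ≡ 126 (mod 163)
146^4 ≡ 65 (mod 163)
146^8 ≡ 150 (mod 163)
146^16 ≡ 6 (mod 163)
146^32 ≡ 36 (mod 163)
146^64 ≡ 155 (mod 163)
146^81 = 146^(64+16+1) ≡ 1 (mod 163).
Result is 1, so (-17/163) = 1.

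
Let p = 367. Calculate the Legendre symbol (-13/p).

-1

Euler's criterion: (-13/367) ≡ 354^183 (mod 367).
354^2 ≡ 169 (mod 367)
354^4 ≡ 302 (mod 367)
354^8 ≡ 188 (mod 367)
354^16 ≡ 112 (mod 367)
354^32 ≡ 66 (mod 367)
354^64 ≡ 319 (mod 367)
354^128 ≡ 102 (mod 367)
354^183 = 354^(128+32+16+4+2+1) ≡ 366 (mod 367).
Result is 366 ≡ −1, so (-13/367) = −1.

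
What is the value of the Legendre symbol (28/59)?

1

Pull out 2^2: since 59 ≡ 3 (mod 8), (2/59) = -1, so (2/59)^2 = +1.
Reciprocity: 7 ≡ 3 and 59 ≡ 3 (mod 4), so (7/59) = −(59/7).
Reduce top mod 7: now compute (3/7).
Reciprocity: 3 ≡ 3 and 7 ≡ 3 (mod 4), so (3/7) = −(7/3).
Reduce top mod 3: now compute (1/3).
Reached (1/3) = 1. Collecting the sign flips along the way, the symbol is +1.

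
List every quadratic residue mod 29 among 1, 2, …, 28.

Square k = 1,…,14 (k and 29−k give the same square):
1²=1, 2²=4, 3²=9, 4²=16, 5²=25, 6²≡7, 7²≡20, 8²≡6, 9²≡23, 10²≡13, 11²≡5, 12²≡28, 13²≡24, 14²≡22 (mod 29).
So the quadratic residues mod 29 are {1, 4, 5, 6, 7, 9, 13, 16, 20, 22, 23, 24, 25, 28}.

1,4,5,6,7,9,13,16,20,22,23,24,25,28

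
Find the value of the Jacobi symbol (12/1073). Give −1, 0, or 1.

Pull out 2^2: since 1073 ≡ 1 (mod 8), (2/1073) = +1, so (2/1073)^2 = +1.
Reciprocity: 3 ≡ 3 and 1073 ≡ 1 (mod 4), so (3/1073) = +(1073/3).
Reduce top mod 3: now compute (2/3).
Pull out 2: since 3 ≡ 3 (mod 8), (2/3) = -1.
Reached (1/3) = 1. Collecting the sign flips along the way, the symbol is -1.

-1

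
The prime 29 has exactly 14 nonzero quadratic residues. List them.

1 4 5 6 7 9 13 16 20 22 23 24 25 28

Square k = 1,…,14 (k and 29−k give the same square):
1²=1, 2²=4, 3²=9, 4²=16, 5²=25, 6²≡7, 7²≡20, 8²≡6, 9²≡23, 10²≡13, 11²≡5, 12²≡28, 13²≡24, 14²≡22 (mod 29).
So the quadratic residues mod 29 are {1, 4, 5, 6, 7, 9, 13, 16, 20, 22, 23, 24, 25, 28}.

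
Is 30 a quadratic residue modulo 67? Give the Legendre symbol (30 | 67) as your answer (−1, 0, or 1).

-1

Pull out 2: since 67 ≡ 3 (mod 8), (2/67) = -1.
Reciprocity: 15 ≡ 3 and 67 ≡ 3 (mod 4), so (15/67) = −(67/15).
Reduce top mod 15: now compute (7/15).
Reciprocity: 7 ≡ 3 and 15 ≡ 3 (mod 4), so (7/15) = −(15/7).
Reduce top mod 7: now compute (1/7).
Reached (1/7) = 1. Collecting the sign flips along the way, the symbol is -1.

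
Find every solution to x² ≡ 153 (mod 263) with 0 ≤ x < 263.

68, 195

Since 263 ≡ 3 (mod 4), a square root of 153 is 153^((263+1)/4) = 153^66 mod 263.
Repeated squaring: 153^2≡2, 153^4≡4, 153^8≡16, 153^16≡256, 153^32≡49, 153^64≡34 (mod 263).
153^66 = 153^(64+2) ≡ 68 (mod 263).
Check: 68² = 4624 ≡ 153 (mod 263). The two roots are 68 and 195.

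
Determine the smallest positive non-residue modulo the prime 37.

2

(2/37) = −1, so 2 is the smallest positive non-residue mod 37.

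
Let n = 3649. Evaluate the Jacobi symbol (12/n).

Pull out 2^2: since 3649 ≡ 1 (mod 8), (2/3649) = +1, so (2/3649)^2 = +1.
Reciprocity: 3 ≡ 3 and 3649 ≡ 1 (mod 4), so (3/3649) = +(3649/3).
Reduce top mod 3: now compute (1/3).
Reached (1/3) = 1. Collecting the sign flips along the way, the symbol is +1.

1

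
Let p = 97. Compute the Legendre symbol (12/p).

1

Pull out 2^2: since 97 ≡ 1 (mod 8), (2/97) = +1, so (2/97)^2 = +1.
Reciprocity: 3 ≡ 3 and 97 ≡ 1 (mod 4), so (3/97) = +(97/3).
Reduce top mod 3: now compute (1/3).
Reached (1/3) = 1. Collecting the sign flips along the way, the symbol is +1.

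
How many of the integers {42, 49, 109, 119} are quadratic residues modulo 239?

2

(42/239) = -1 → non-residue.
(49/239) = +1 → QR.
(109/239) = +1 → QR.
(119/239) = -1 → non-residue.
Total quadratic residues among the 4: 2.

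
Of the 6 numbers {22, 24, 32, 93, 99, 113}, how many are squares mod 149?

(22/149) = +1 → QR.
(24/149) = +1 → QR.
(32/149) = -1 → non-residue.
(93/149) = -1 → non-residue.
(99/149) = -1 → non-residue.
(113/149) = +1 → QR.
Total quadratic residues among the 6: 3.

3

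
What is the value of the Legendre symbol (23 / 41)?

Euler's criterion: (23/41) ≡ 23^20 (mod 41).
23^2 ≡ 37 (mod 41)
23^4 ≡ 16 (mod 41)
23^8 ≡ 10 (mod 41)
23^16 ≡ 18 (mod 41)
23^20 = 23^(16+4) ≡ 1 (mod 41).
Result is 1, so (23/41) = 1.

1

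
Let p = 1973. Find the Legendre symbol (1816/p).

1

Pull out 2^3: since 1973 ≡ 5 (mod 8), (2/1973) = -1, so (2/1973)^3 = -1.
Reciprocity: 227 ≡ 3 and 1973 ≡ 1 (mod 4), so (227/1973) = +(1973/227).
Reduce top mod 227: now compute (157/227).
Reciprocity: 157 ≡ 1 and 227 ≡ 3 (mod 4), so (157/227) = +(227/157).
Reduce top mod 157: now compute (70/157).
Pull out 2: since 157 ≡ 5 (mod 8), (2/157) = -1.
Reciprocity: 35 ≡ 3 and 157 ≡ 1 (mod 4), so (35/157) = +(157/35).
Reduce top mod 35: now compute (17/35).
Reciprocity: 17 ≡ 1 and 35 ≡ 3 (mod 4), so (17/35) = +(35/17).
Reduce top mod 17: now compute (1/17).
Reached (1/17) = 1. Collecting the sign flips along the way, the symbol is +1.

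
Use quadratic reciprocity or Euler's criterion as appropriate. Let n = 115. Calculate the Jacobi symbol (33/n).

1

Reciprocity: 33 ≡ 1 and 115 ≡ 3 (mod 4), so (33/115) = +(115/33).
Reduce top mod 33: now compute (16/33).
Pull out 2^4: since 33 ≡ 1 (mod 8), (2/33) = +1, so (2/33)^4 = +1.
Reached (1/33) = 1. Collecting the sign flips along the way, the symbol is +1.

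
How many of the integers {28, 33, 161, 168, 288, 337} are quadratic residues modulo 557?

(28/557) = +1 → QR.
(33/557) = +1 → QR.
(161/557) = -1 → non-residue.
(168/557) = +1 → QR.
(288/557) = -1 → non-residue.
(337/557) = +1 → QR.
Total quadratic residues among the 6: 4.

4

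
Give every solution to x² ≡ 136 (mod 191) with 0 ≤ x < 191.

30, 161

Since 191 ≡ 3 (mod 4), a square root of 136 is 136^((191+1)/4) = 136^48 mod 191.
Repeated squaring: 136^2≡160, 136^4≡6, 136^8≡36, 136^16≡150, 136^32≡153 (mod 191).
136^48 = 136^(32+16) ≡ 30 (mod 191).
Check: 30² = 900 ≡ 136 (mod 191). The two roots are 30 and 161.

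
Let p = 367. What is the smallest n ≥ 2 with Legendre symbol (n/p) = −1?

3

(2/367) = +1, so 2 is a residue.
(3/367) = −1, so 3 is the smallest positive non-residue mod 367.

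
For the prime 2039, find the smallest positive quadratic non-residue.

(2/2039) = +1, so 2 is a residue.
(3/2039) = +1, so 3 is a residue.
(4/2039) = +1, so 4 is a residue.
(5/2039) = +1, so 5 is a residue.
(6/2039) = +1, so 6 is a residue.
(7/2039) = −1, so 7 is the smallest positive non-residue mod 2039.

7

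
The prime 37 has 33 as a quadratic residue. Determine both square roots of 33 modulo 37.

37 ≡ 1 (mod 4), so we find a root by search.
Trying successive values, 12² = 144 ≡ 33 (mod 37). The other root is 37 − 12 = 25.

12, 25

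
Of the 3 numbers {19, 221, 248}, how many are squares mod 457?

1

(19/457) = +1 → QR.
(221/457) = -1 → non-residue.
(248/457) = -1 → non-residue.
Total quadratic residues among the 3: 1.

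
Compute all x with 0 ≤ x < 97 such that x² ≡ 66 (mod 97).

97 ≡ 1 (mod 4), so we find a root by search.
Trying successive values, 39² = 1521 ≡ 66 (mod 97). The other root is 97 − 39 = 58.

39, 58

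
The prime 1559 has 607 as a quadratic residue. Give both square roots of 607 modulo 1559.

674, 885

Since 1559 ≡ 3 (mod 4), a square root of 607 is 607^((1559+1)/4) = 607^390 mod 1559.
Repeated squaring: 607^2≡525, 607^4≡1241, 607^8≡1348, 607^16≡869, 607^32≡605, 607^64≡1219, 607^128≡234, 607^256≡191 (mod 1559).
607^390 = 607^(256+128+4+2) ≡ 674 (mod 1559).
Check: 674² = 454276 ≡ 607 (mod 1559). The two roots are 674 and 885.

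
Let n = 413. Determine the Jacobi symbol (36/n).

Pull out 2^2: since 413 ≡ 5 (mod 8), (2/413) = -1, so (2/413)^2 = +1.
Reciprocity: 9 ≡ 1 and 413 ≡ 1 (mod 4), so (9/413) = +(413/9).
Reduce top mod 9: now compute (8/9).
Pull out 2^3: since 9 ≡ 1 (mod 8), (2/9) = +1, so (2/9)^3 = +1.
Reached (1/9) = 1. Collecting the sign flips along the way, the symbol is +1.

1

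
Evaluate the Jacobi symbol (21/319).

Reciprocity: 21 ≡ 1 and 319 ≡ 3 (mod 4), so (21/319) = +(319/21).
Reduce top mod 21: now compute (4/21).
Pull out 2^2: since 21 ≡ 5 (mod 8), (2/21) = -1, so (2/21)^2 = +1.
Reached (1/21) = 1. Collecting the sign flips along the way, the symbol is +1.

1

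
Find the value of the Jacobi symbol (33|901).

Reciprocity: 33 ≡ 1 and 901 ≡ 1 (mod 4), so (33/901) = +(901/33).
Reduce top mod 33: now compute (10/33).
Pull out 2: since 33 ≡ 1 (mod 8), (2/33) = +1.
Reciprocity: 5 ≡ 1 and 33 ≡ 1 (mod 4), so (5/33) = +(33/5).
Reduce top mod 5: now compute (3/5).
Reciprocity: 3 ≡ 3 and 5 ≡ 1 (mod 4), so (3/5) = +(5/3).
Reduce top mod 3: now compute (2/3).
Pull out 2: since 3 ≡ 3 (mod 8), (2/3) = -1.
Reached (1/3) = 1. Collecting the sign flips along the way, the symbol is -1.

-1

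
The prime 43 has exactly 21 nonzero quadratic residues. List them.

Square k = 1,…,21 (k and 43−k give the same square):
1²=1, 2²=4, 3²=9, 4²=16, 5²=25, 6²=36, 7²≡6, 8²≡21, 9²≡38, 10²≡14, 11²≡35, 12²≡15, 13²≡40, 14²≡24, 15²≡10, 16²≡41, 17²≡31, 18²≡23, 19²≡17, 20²≡13, 21²≡11 (mod 43).
So the quadratic residues mod 43 are {1, 4, 6, 9, 10, 11, 13, 14, 15, 16, 17, 21, 23, 24, 25, 31, 35, 36, 38, 40, 41}.

1, 4, 6, 9, 10, 11, 13, 14, 15, 16, 17, 21, 23, 24, 25, 31, 35, 36, 38, 40, 41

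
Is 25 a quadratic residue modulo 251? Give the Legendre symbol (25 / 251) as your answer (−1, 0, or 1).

Euler's criterion: (25/251) ≡ 25^125 (mod 251).
25^2 ≡ 123 (mod 251)
25^4 ≡ 69 (mod 251)
25^8 ≡ 243 (mod 251)
25^16 ≡ 64 (mod 251)
25^32 ≡ 80 (mod 251)
25^64 ≡ 125 (mod 251)
25^125 = 25^(64+32+16+8+4+1) ≡ 1 (mod 251).
Result is 1, so (25/251) = 1.

1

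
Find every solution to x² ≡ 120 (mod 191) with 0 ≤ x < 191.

87, 104

Since 191 ≡ 3 (mod 4), a square root of 120 is 120^((191+1)/4) = 120^48 mod 191.
Repeated squaring: 120^2≡75, 120^4≡86, 120^8≡138, 120^16≡135, 120^32≡80 (mod 191).
120^48 = 120^(32+16) ≡ 104 (mod 191).
Check: 104² = 10816 ≡ 120 (mod 191). The two roots are 87 and 104.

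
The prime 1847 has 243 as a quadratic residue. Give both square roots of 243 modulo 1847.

183, 1664

Since 1847 ≡ 3 (mod 4), a square root of 243 is 243^((1847+1)/4) = 243^462 mod 1847.
Repeated squaring: 243^2≡1792, 243^4≡1178, 243^8≡587, 243^16≡1027, 243^32≡92, 243^64≡1076, 243^128≡1554, 243^256≡887 (mod 1847).
243^462 = 243^(256+128+64+8+4+2) ≡ 1664 (mod 1847).
Check: 1664² = 2768896 ≡ 243 (mod 1847). The two roots are 183 and 1664.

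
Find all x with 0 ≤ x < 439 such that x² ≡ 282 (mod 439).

54, 385

Since 439 ≡ 3 (mod 4), a square root of 282 is 282^((439+1)/4) = 282^110 mod 439.
Repeated squaring: 282^2≡65, 282^4≡274, 282^8≡7, 282^16≡49, 282^32≡206, 282^64≡292 (mod 439).
282^110 = 282^(64+32+8+4+2) ≡ 385 (mod 439).
Check: 385² = 148225 ≡ 282 (mod 439). The two roots are 54 and 385.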